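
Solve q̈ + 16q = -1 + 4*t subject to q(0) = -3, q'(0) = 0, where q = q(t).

Characteristic equation r² + 16 = 0 has discriminant (0)² - 4·(16) = -64 < 0, so r = ± 4i.
Hence q_h = C1*cos(4*t) + C2*sin(4*t).
For the particular solution try q_p = A0 + A1*t. Substituting and matching coefficients of each power of t gives A0 = -1/16, A1 = 1/4, so q_p = -1/16 + t/4.
General solution: q = -1/16 + t/4 + C1*cos(4*t) + C2*sin(4*t).
Apply the initial conditions: q(0) = -1/16 + C1 = -3 and q'(0) = 1/4 + 4*C2 = 0. Solving gives C1 = -47/16, C2 = -1/16.

q = -1/16 - 47*cos(4*t)/16 - sin(4*t)/16 + t/4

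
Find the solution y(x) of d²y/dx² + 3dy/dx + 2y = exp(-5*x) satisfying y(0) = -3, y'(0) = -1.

Characteristic equation r² + 3r + 2 = 0 factors as (r + 2)(r + 1) = 0, so r = -2, -1.
Hence y_h = C1*exp(-2*x) + C2*exp(-x).
Try y_p = A*exp(-5*x). Substituting into the equation and dividing by exp(-5*x) gives A = 1/12, so y_p = exp(-5*x)/12.
General solution: y = exp(-5*x)/12 + C1*exp(-2*x) + C2*exp(-x).
Apply the initial conditions: y(0) = 1/12 + C1 + C2 = -3 and y'(0) = -5/12 - C2 - 2*C1 = -1. Solving gives C1 = 11/3, C2 = -27/4.

y = -27*exp(-x)/4 + exp(-5*x)/12 + 11*exp(-2*x)/3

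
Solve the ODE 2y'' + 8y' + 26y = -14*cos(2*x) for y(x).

Divide through by 2: y'' + 4y' + 13y = -7*cos(2*x).
Characteristic equation r² + 4r + 13 = 0 has discriminant (4)² - 4·(13) = -36 < 0, so r = -2 ± 3i.
Hence y_h = C1*cos(3*x)*exp(-2*x) + C2*exp(-2*x)*sin(3*x).
Try y_p = A*cos(2*x) + B*sin(2*x). Substituting and equating the coefficients of cos(2x) and sin(2x) gives A = -63/145, B = -56/145, so y_p = -63*cos(2*x)/145 - 56*sin(2*x)/145.

y = -63*cos(2*x)/145 - 56*sin(2*x)/145 + C1*cos(3*x)*exp(-2*x) + C2*exp(-2*x)*sin(3*x)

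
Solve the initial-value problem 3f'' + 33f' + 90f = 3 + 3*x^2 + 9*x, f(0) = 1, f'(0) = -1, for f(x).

Divide through by 3: f'' + 11f' + 30f = 1 + x^2 + 3*x.
Characteristic equation r² + 11r + 30 = 0 factors as (r + 6)(r + 5) = 0, so r = -6, -5.
Hence f_h = C1*exp(-6*x) + C2*exp(-5*x).
For the particular solution try f_p = A0 + A1*x + A2*x^2. Substituting and matching coefficients of each power of x gives A0 = 23/6750, A1 = 17/225, A2 = 1/30, so f_p = 23/6750 + x^2/30 + 17*x/225.
General solution: f = 23/6750 + x^2/30 + 17*x/225 + C1*exp(-6*x) + C2*exp(-5*x).
Apply the initial conditions: f(0) = 23/6750 + C1 + C2 = 1 and f'(0) = 17/225 - 6*C1 - 5*C2 = -1. Solving gives C1 = -211/54, C2 = 613/125.

f = 23/6750 - 211*exp(-6*x)/54 + x**2/30 + 17*x/225 + 613*exp(-5*x)/125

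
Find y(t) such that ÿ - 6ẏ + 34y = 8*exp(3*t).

Characteristic equation r² - 6r + 34 = 0 has discriminant (-6)² - 4·(34) = -100 < 0, so r = 3 ± 5i.
Hence y_h = C1*cos(5*t)*exp(3*t) + C2*exp(3*t)*sin(5*t).
Try y_p = A*exp(3*t). Substituting into the equation and dividing by exp(3*t) gives A = 8/25, so y_p = 8*exp(3*t)/25.

y = 8*exp(3*t)/25 + C1*cos(5*t)*exp(3*t) + C2*exp(3*t)*sin(5*t)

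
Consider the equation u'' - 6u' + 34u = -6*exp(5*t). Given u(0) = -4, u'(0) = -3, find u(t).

Characteristic equation r² - 6r + 34 = 0 has discriminant (-6)² - 4·(34) = -100 < 0, so r = 3 ± 5i.
Hence u_h = C1*cos(5*t)*exp(3*t) + C2*exp(3*t)*sin(5*t).
Try u_p = A*exp(5*t). Substituting into the equation and dividing by exp(5*t) gives A = -6/29, so u_p = -6*exp(5*t)/29.
General solution: u = -6*exp(5*t)/29 + C1*cos(5*t)*exp(3*t) + C2*exp(3*t)*sin(5*t).
Apply the initial conditions: u(0) = -6/29 + C1 = -4 and u'(0) = -30/29 + 3*C1 + 5*C2 = -3. Solving gives C1 = -110/29, C2 = 273/145.

u = -6*exp(5*t)/29 - 110*cos(5*t)*exp(3*t)/29 + 273*exp(3*t)*sin(5*t)/145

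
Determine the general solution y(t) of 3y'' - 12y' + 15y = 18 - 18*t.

Divide through by 3: y'' - 4y' + 5y = 6 - 6*t.
Characteristic equation r² - 4r + 5 = 0 has discriminant (-4)² - 4·(5) = -4 < 0, so r = 2 ± i.
Hence y_h = C1*cos(t)*exp(2*t) + C2*exp(2*t)*sin(t).
For the particular solution try y_p = A0 + A1*t. Substituting and matching coefficients of each power of t gives A0 = 6/25, A1 = -6/5, so y_p = 6/25 - 6*t/5.

y = 6/25 - 6*t/5 + C1*cos(t)*exp(2*t) + C2*exp(2*t)*sin(t)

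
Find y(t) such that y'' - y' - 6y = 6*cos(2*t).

Characteristic equation r² - r - 6 = 0 factors as (r - 3)(r + 2) = 0, so r = 3, -2.
Hence y_h = C1*exp(3*t) + C2*exp(-2*t).
Try y_p = A*cos(2*t) + B*sin(2*t). Substituting and equating the coefficients of cos(2t) and sin(2t) gives A = -15/26, B = -3/26, so y_p = -15*cos(2*t)/26 - 3*sin(2*t)/26.

y = -15*cos(2*t)/26 - 3*sin(2*t)/26 + C1*exp(3*t) + C2*exp(-2*t)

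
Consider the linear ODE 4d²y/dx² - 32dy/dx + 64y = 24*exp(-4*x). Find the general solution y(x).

y = 3*exp(-4*x)/32 + C1*exp(4*x) + C2*x*exp(4*x)

Divide through by 4: y'' - 8y' + 16y = 6*exp(-4*x).
Characteristic equation r² - 8r + 16 = 0 has discriminant (-8)² - 4·(16) = 0, so r = 4 is a repeated root.
Hence y_h = (C1 + C2*x)*exp(4*x).
Try y_p = A*exp(-4*x). Substituting into the equation and dividing by exp(-4*x) gives A = 3/32, so y_p = 3*exp(-4*x)/32.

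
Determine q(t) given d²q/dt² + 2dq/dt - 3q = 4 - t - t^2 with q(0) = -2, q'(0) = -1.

q = -16/27 - 3*exp(t)/2 + t**2/3 + 5*exp(-3*t)/54 + 7*t/9

Characteristic equation r² + 2r - 3 = 0 factors as (r - 1)(r + 3) = 0, so r = 1, -3.
Hence q_h = C1*exp(t) + C2*exp(-3*t).
For the particular solution try q_p = A0 + A1*t + A2*t^2. Substituting and matching coefficients of each power of t gives A0 = -16/27, A1 = 7/9, A2 = 1/3, so q_p = -16/27 + t^2/3 + 7*t/9.
General solution: q = -16/27 + t^2/3 + 7*t/9 + C1*exp(t) + C2*exp(-3*t).
Apply the initial conditions: q(0) = -16/27 + C1 + C2 = -2 and q'(0) = 7/9 + C1 - 3*C2 = -1. Solving gives C1 = -3/2, C2 = 5/54.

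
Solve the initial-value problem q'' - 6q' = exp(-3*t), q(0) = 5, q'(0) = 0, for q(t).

q = 89/18 + exp(-3*t)/27 + exp(6*t)/54

Characteristic equation r² - 6r = 0 factors as (r - 6)r = 0, so r = 6, 0.
Hence q_h = C1*exp(6*t) + C2.
Try q_p = A*exp(-3*t). Substituting into the equation and dividing by exp(-3*t) gives A = 1/27, so q_p = exp(-3*t)/27.
General solution: q = C2 + exp(-3*t)/27 + C1*exp(6*t).
Apply the initial conditions: q(0) = 1/27 + C1 + C2 = 5 and q'(0) = -1/9 + 6*C1 = 0. Solving gives C1 = 1/54, C2 = 89/18.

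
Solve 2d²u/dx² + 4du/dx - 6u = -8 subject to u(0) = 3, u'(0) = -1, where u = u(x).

u = 4/3 + 2*exp(-3*x)/3 + exp(x)

Divide through by 2: u'' + 2u' - 3u = -4.
Characteristic equation r² + 2r - 3 = 0 factors as (r - 1)(r + 3) = 0, so r = 1, -3.
Hence u_h = C1*exp(x) + C2*exp(-3*x).
For the particular solution try u_p = A0. Substituting and matching coefficients of each power of x gives A0 = 4/3, so u_p = 4/3.
General solution: u = 4/3 + C1*exp(x) + C2*exp(-3*x).
Apply the initial conditions: u(0) = 4/3 + C1 + C2 = 3 and u'(0) = C1 - 3*C2 = -1. Solving gives C1 = 1, C2 = 2/3.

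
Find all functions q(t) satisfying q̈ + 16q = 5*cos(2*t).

q = 5*cos(2*t)/12 + C1*cos(4*t) + C2*sin(4*t)

Characteristic equation r² + 16 = 0 has discriminant (0)² - 4·(16) = -64 < 0, so r = ± 4i.
Hence q_h = C1*cos(4*t) + C2*sin(4*t).
Try q_p = A*cos(2*t) + B*sin(2*t). Substituting and equating the coefficients of cos(2t) and sin(2t) gives A = 5/12, B = 0, so q_p = 5*cos(2*t)/12.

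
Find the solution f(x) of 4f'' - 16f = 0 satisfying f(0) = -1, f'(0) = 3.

f = -5*exp(-2*x)/4 + exp(2*x)/4

Divide through by 4: f'' - 4f = 0.
Characteristic equation r² - 4 = 0 factors as (r + 2)(r - 2) = 0, so r = -2, 2.
Hence f_h = C1*exp(-2*x) + C2*exp(2*x).
Apply the initial conditions: f(0) = C1 + C2 = -1 and f'(0) = -2*C1 + 2*C2 = 3. Solving gives C1 = -5/4, C2 = 1/4.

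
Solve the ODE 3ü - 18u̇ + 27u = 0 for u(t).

Divide through by 3: u'' - 6u' + 9u = 0.
Characteristic equation r² - 6r + 9 = 0 has discriminant (-6)² - 4·(9) = 0, so r = 3 is a repeated root.
Hence u_h = (C1 + C2*t)*exp(3*t).

u = C1*exp(3*t) + C2*t*exp(3*t)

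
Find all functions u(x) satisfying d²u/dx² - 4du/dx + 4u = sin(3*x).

Characteristic equation r² - 4r + 4 = 0 has discriminant (-4)² - 4·(4) = 0, so r = 2 is a repeated root.
Hence u_h = (C1 + C2*x)*exp(2*x).
Try u_p = A*cos(3*x) + B*sin(3*x). Substituting and equating the coefficients of cos(3x) and sin(3x) gives A = 12/169, B = -5/169, so u_p = -5*sin(3*x)/169 + 12*cos(3*x)/169.

u = -5*sin(3*x)/169 + 12*cos(3*x)/169 + C1*exp(2*x) + C2*x*exp(2*x)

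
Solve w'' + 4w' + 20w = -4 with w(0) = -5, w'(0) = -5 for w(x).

w = -1/5 - 73*exp(-2*x)*sin(4*x)/20 - 24*cos(4*x)*exp(-2*x)/5

Characteristic equation r² + 4r + 20 = 0 has discriminant (4)² - 4·(20) = -64 < 0, so r = -2 ± 4i.
Hence w_h = C1*cos(4*x)*exp(-2*x) + C2*exp(-2*x)*sin(4*x).
For the particular solution try w_p = A0. Substituting and matching coefficients of each power of x gives A0 = -1/5, so w_p = -1/5.
General solution: w = -1/5 + C1*cos(4*x)*exp(-2*x) + C2*exp(-2*x)*sin(4*x).
Apply the initial conditions: w(0) = -1/5 + C1 = -5 and w'(0) = -2*C1 + 4*C2 = -5. Solving gives C1 = -24/5, C2 = -73/20.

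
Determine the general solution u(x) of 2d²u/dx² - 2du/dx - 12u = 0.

u = C1*exp(-2*x) + C2*exp(3*x)

Divide through by 2: u'' - u' - 6u = 0.
Characteristic equation r² - r - 6 = 0 factors as (r + 2)(r - 3) = 0, so r = -2, 3.
Hence u_h = C1*exp(-2*x) + C2*exp(3*x).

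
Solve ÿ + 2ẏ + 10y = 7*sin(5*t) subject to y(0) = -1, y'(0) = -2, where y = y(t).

Characteristic equation r² + 2r + 10 = 0 has discriminant (2)² - 4·(10) = -36 < 0, so r = -1 ± 3i.
Hence y_h = C1*cos(3*t)*exp(-t) + C2*exp(-t)*sin(3*t).
Try y_p = A*cos(5*t) + B*sin(5*t). Substituting and equating the coefficients of cos(5t) and sin(5t) gives A = -14/65, B = -21/65, so y_p = -21*sin(5*t)/65 - 14*cos(5*t)/65.
General solution: y = -21*sin(5*t)/65 - 14*cos(5*t)/65 + C1*cos(3*t)*exp(-t) + C2*exp(-t)*sin(3*t).
Apply the initial conditions: y(0) = -14/65 + C1 = -1 and y'(0) = -21/13 - C1 + 3*C2 = -2. Solving gives C1 = -51/65, C2 = -76/195.

y = -21*sin(5*t)/65 - 14*cos(5*t)/65 - 76*exp(-t)*sin(3*t)/195 - 51*cos(3*t)*exp(-t)/65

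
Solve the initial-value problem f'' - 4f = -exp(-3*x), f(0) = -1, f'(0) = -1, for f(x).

Characteristic equation r² - 4 = 0 factors as (r + 2)(r - 2) = 0, so r = -2, 2.
Hence f_h = C1*exp(-2*x) + C2*exp(2*x).
Try f_p = A*exp(-3*x). Substituting into the equation and dividing by exp(-3*x) gives A = -1/5, so f_p = -exp(-3*x)/5.
General solution: f = -exp(-3*x)/5 + C1*exp(-2*x) + C2*exp(2*x).
Apply the initial conditions: f(0) = -1/5 + C1 + C2 = -1 and f'(0) = 3/5 - 2*C1 + 2*C2 = -1. Solving gives C1 = 0, C2 = -4/5.

f = -4*exp(2*x)/5 - exp(-3*x)/5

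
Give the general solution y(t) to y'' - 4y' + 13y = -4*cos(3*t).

Characteristic equation r² - 4r + 13 = 0 has discriminant (-4)² - 4·(13) = -36 < 0, so r = 2 ± 3i.
Hence y_h = C1*cos(3*t)*exp(2*t) + C2*exp(2*t)*sin(3*t).
Try y_p = A*cos(3*t) + B*sin(3*t). Substituting and equating the coefficients of cos(3t) and sin(3t) gives A = -1/10, B = 3/10, so y_p = -cos(3*t)/10 + 3*sin(3*t)/10.

y = -cos(3*t)/10 + 3*sin(3*t)/10 + C1*cos(3*t)*exp(2*t) + C2*exp(2*t)*sin(3*t)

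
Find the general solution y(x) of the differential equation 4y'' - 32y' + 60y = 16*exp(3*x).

y = C1*exp(3*x) + C2*exp(5*x) - 2*x*exp(3*x)

Divide through by 4: y'' - 8y' + 15y = 4*exp(3*x).
Characteristic equation r² - 8r + 15 = 0 factors as (r - 3)(r - 5) = 0, so r = 3, 5.
Hence y_h = C1*exp(3*x) + C2*exp(5*x).
Since exp(3*x) solves the homogeneous equation (r = 3 is a root of multiplicity 1), multiply the trial by x. Try y_p = A*x*exp(3*x). Substituting into the equation and dividing by exp(3*x) gives A = -2, so y_p = -2*x*exp(3*x).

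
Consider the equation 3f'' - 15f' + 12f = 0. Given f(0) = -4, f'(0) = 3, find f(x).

f = -19*exp(x)/3 + 7*exp(4*x)/3

Divide through by 3: f'' - 5f' + 4f = 0.
Characteristic equation r² - 5r + 4 = 0 factors as (r - 4)(r - 1) = 0, so r = 4, 1.
Hence f_h = C1*exp(4*x) + C2*exp(x).
Apply the initial conditions: f(0) = C1 + C2 = -4 and f'(0) = C2 + 4*C1 = 3. Solving gives C1 = 7/3, C2 = -19/3.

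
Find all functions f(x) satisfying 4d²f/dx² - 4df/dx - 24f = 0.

Divide through by 4: f'' - f' - 6f = 0.
Characteristic equation r² - r - 6 = 0 factors as (r + 2)(r - 3) = 0, so r = -2, 3.
Hence f_h = C1*exp(-2*x) + C2*exp(3*x).

f = C1*exp(-2*x) + C2*exp(3*x)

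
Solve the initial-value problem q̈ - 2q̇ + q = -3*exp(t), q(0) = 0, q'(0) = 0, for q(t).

Characteristic equation r² - 2r + 1 = 0 has discriminant (-2)² - 4·(1) = 0, so r = 1 is a repeated root.
Hence q_h = (C1 + C2*t)*exp(t).
Since exp(t) solves the homogeneous equation (r = 1 is a root of multiplicity 2), multiply the trial by t^2. Try q_p = A*t^2*exp(t). Substituting into the equation and dividing by exp(t) gives A = -3/2, so q_p = -3*t^2*exp(t)/2.
General solution: q = C1*exp(t) - 3*t^2*exp(t)/2 + C2*t*exp(t).
Apply the initial conditions: q(0) = C1 = 0 and q'(0) = C1 + C2 = 0. Solving gives C1 = 0, C2 = 0.

q = -3*t**2*exp(t)/2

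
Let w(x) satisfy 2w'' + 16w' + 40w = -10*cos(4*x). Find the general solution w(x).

w = -2*sin(4*x)/13 - cos(4*x)/52 + C1*cos(2*x)*exp(-4*x) + C2*exp(-4*x)*sin(2*x)

Divide through by 2: w'' + 8w' + 20w = -5*cos(4*x).
Characteristic equation r² + 8r + 20 = 0 has discriminant (8)² - 4·(20) = -16 < 0, so r = -4 ± 2i.
Hence w_h = C1*cos(2*x)*exp(-4*x) + C2*exp(-4*x)*sin(2*x).
Try w_p = A*cos(4*x) + B*sin(4*x). Substituting and equating the coefficients of cos(4x) and sin(4x) gives A = -1/52, B = -2/13, so w_p = -2*sin(4*x)/13 - cos(4*x)/52.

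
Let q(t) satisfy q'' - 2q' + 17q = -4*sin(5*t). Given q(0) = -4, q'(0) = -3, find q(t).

q = -10*cos(5*t)/41 + 8*sin(5*t)/41 - 154*cos(4*t)*exp(t)/41 - 9*exp(t)*sin(4*t)/164

Characteristic equation r² - 2r + 17 = 0 has discriminant (-2)² - 4·(17) = -64 < 0, so r = 1 ± 4i.
Hence q_h = C1*cos(4*t)*exp(t) + C2*exp(t)*sin(4*t).
Try q_p = A*cos(5*t) + B*sin(5*t). Substituting and equating the coefficients of cos(5t) and sin(5t) gives A = -10/41, B = 8/41, so q_p = -10*cos(5*t)/41 + 8*sin(5*t)/41.
General solution: q = -10*cos(5*t)/41 + 8*sin(5*t)/41 + C1*cos(4*t)*exp(t) + C2*exp(t)*sin(4*t).
Apply the initial conditions: q(0) = -10/41 + C1 = -4 and q'(0) = 40/41 + C1 + 4*C2 = -3. Solving gives C1 = -154/41, C2 = -9/164.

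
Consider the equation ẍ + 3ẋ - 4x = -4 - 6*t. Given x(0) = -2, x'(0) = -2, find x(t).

x = 17/8 - 4*exp(t) - exp(-4*t)/8 + 3*t/2

Characteristic equation r² + 3r - 4 = 0 factors as (r - 1)(r + 4) = 0, so r = 1, -4.
Hence x_h = C1*exp(t) + C2*exp(-4*t).
For the particular solution try x_p = A0 + A1*t. Substituting and matching coefficients of each power of t gives A0 = 17/8, A1 = 3/2, so x_p = 17/8 + 3*t/2.
General solution: x = 17/8 + 3*t/2 + C1*exp(t) + C2*exp(-4*t).
Apply the initial conditions: x(0) = 17/8 + C1 + C2 = -2 and x'(0) = 3/2 + C1 - 4*C2 = -2. Solving gives C1 = -4, C2 = -1/8.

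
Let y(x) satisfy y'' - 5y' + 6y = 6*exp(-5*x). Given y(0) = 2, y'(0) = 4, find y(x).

y = 3*exp(3*x)/4 + 3*exp(-5*x)/28 + 8*exp(2*x)/7

Characteristic equation r² - 5r + 6 = 0 factors as (r - 2)(r - 3) = 0, so r = 2, 3.
Hence y_h = C1*exp(2*x) + C2*exp(3*x).
Try y_p = A*exp(-5*x). Substituting into the equation and dividing by exp(-5*x) gives A = 3/28, so y_p = 3*exp(-5*x)/28.
General solution: y = 3*exp(-5*x)/28 + C1*exp(2*x) + C2*exp(3*x).
Apply the initial conditions: y(0) = 3/28 + C1 + C2 = 2 and y'(0) = -15/28 + 2*C1 + 3*C2 = 4. Solving gives C1 = 8/7, C2 = 3/4.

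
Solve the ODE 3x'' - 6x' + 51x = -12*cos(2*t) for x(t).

x = -52*cos(2*t)/185 + 16*sin(2*t)/185 + C1*cos(4*t)*exp(t) + C2*exp(t)*sin(4*t)

Divide through by 3: x'' - 2x' + 17x = -4*cos(2*t).
Characteristic equation r² - 2r + 17 = 0 has discriminant (-2)² - 4·(17) = -64 < 0, so r = 1 ± 4i.
Hence x_h = C1*cos(4*t)*exp(t) + C2*exp(t)*sin(4*t).
Try x_p = A*cos(2*t) + B*sin(2*t). Substituting and equating the coefficients of cos(2t) and sin(2t) gives A = -52/185, B = 16/185, so x_p = -52*cos(2*t)/185 + 16*sin(2*t)/185.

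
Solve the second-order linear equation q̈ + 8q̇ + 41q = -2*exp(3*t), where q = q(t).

q = -exp(3*t)/37 + C1*cos(5*t)*exp(-4*t) + C2*exp(-4*t)*sin(5*t)

Characteristic equation r² + 8r + 41 = 0 has discriminant (8)² - 4·(41) = -100 < 0, so r = -4 ± 5i.
Hence q_h = C1*cos(5*t)*exp(-4*t) + C2*exp(-4*t)*sin(5*t).
Try q_p = A*exp(3*t). Substituting into the equation and dividing by exp(3*t) gives A = -1/37, so q_p = -exp(3*t)/37.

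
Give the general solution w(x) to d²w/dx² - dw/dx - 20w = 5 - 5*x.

w = -21/80 + x/4 + C1*exp(5*x) + C2*exp(-4*x)

Characteristic equation r² - r - 20 = 0 factors as (r - 5)(r + 4) = 0, so r = 5, -4.
Hence w_h = C1*exp(5*x) + C2*exp(-4*x).
For the particular solution try w_p = A0 + A1*x. Substituting and matching coefficients of each power of x gives A0 = -21/80, A1 = 1/4, so w_p = -21/80 + x/4.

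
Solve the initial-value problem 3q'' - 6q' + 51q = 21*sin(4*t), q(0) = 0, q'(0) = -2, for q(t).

Divide through by 3: q'' - 2q' + 17q = 7*sin(4*t).
Characteristic equation r² - 2r + 17 = 0 has discriminant (-2)² - 4·(17) = -64 < 0, so r = 1 ± 4i.
Hence q_h = C1*cos(4*t)*exp(t) + C2*exp(t)*sin(4*t).
Try q_p = A*cos(4*t) + B*sin(4*t). Substituting and equating the coefficients of cos(4t) and sin(4t) gives A = 56/65, B = 7/65, so q_p = 7*sin(4*t)/65 + 56*cos(4*t)/65.
General solution: q = 7*sin(4*t)/65 + 56*cos(4*t)/65 + C1*cos(4*t)*exp(t) + C2*exp(t)*sin(4*t).
Apply the initial conditions: q(0) = 56/65 + C1 = 0 and q'(0) = 28/65 + C1 + 4*C2 = -2. Solving gives C1 = -56/65, C2 = -51/130.

q = 7*sin(4*t)/65 + 56*cos(4*t)/65 - 56*cos(4*t)*exp(t)/65 - 51*exp(t)*sin(4*t)/130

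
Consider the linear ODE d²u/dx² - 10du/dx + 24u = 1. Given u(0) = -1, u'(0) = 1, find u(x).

u = 1/24 - 29*exp(4*x)/8 + 31*exp(6*x)/12

Characteristic equation r² - 10r + 24 = 0 factors as (r - 4)(r - 6) = 0, so r = 4, 6.
Hence u_h = C1*exp(4*x) + C2*exp(6*x).
For the particular solution try u_p = A0. Substituting and matching coefficients of each power of x gives A0 = 1/24, so u_p = 1/24.
General solution: u = 1/24 + C1*exp(4*x) + C2*exp(6*x).
Apply the initial conditions: u(0) = 1/24 + C1 + C2 = -1 and u'(0) = 4*C1 + 6*C2 = 1. Solving gives C1 = -29/8, C2 = 31/12.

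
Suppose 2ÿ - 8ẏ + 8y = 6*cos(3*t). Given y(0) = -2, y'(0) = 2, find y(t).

y = -323*exp(2*t)/169 - 36*sin(3*t)/169 - 15*cos(3*t)/169 + 84*t*exp(2*t)/13

Divide through by 2: y'' - 4y' + 4y = 3*cos(3*t).
Characteristic equation r² - 4r + 4 = 0 has discriminant (-4)² - 4·(4) = 0, so r = 2 is a repeated root.
Hence y_h = (C1 + C2*t)*exp(2*t).
Try y_p = A*cos(3*t) + B*sin(3*t). Substituting and equating the coefficients of cos(3t) and sin(3t) gives A = -15/169, B = -36/169, so y_p = -36*sin(3*t)/169 - 15*cos(3*t)/169.
General solution: y = -36*sin(3*t)/169 - 15*cos(3*t)/169 + C1*exp(2*t) + C2*t*exp(2*t).
Apply the initial conditions: y(0) = -15/169 + C1 = -2 and y'(0) = -108/169 + C2 + 2*C1 = 2. Solving gives C1 = -323/169, C2 = 84/13.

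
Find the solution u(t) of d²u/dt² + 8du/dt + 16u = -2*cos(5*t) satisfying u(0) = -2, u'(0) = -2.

u = -3380*exp(-4*t)/1681 - 80*sin(5*t)/1681 + 18*cos(5*t)/1681 - 402*t*exp(-4*t)/41

Characteristic equation r² + 8r + 16 = 0 has discriminant (8)² - 4·(16) = 0, so r = -4 is a repeated root.
Hence u_h = (C1 + C2*t)*exp(-4*t).
Try u_p = A*cos(5*t) + B*sin(5*t). Substituting and equating the coefficients of cos(5t) and sin(5t) gives A = 18/1681, B = -80/1681, so u_p = -80*sin(5*t)/1681 + 18*cos(5*t)/1681.
General solution: u = -80*sin(5*t)/1681 + 18*cos(5*t)/1681 + C1*exp(-4*t) + C2*t*exp(-4*t).
Apply the initial conditions: u(0) = 18/1681 + C1 = -2 and u'(0) = -400/1681 + C2 - 4*C1 = -2. Solving gives C1 = -3380/1681, C2 = -402/41.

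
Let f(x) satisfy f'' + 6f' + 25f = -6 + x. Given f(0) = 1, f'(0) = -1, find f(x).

Characteristic equation r² + 6r + 25 = 0 has discriminant (6)² - 4·(25) = -64 < 0, so r = -3 ± 4i.
Hence f_h = C1*cos(4*x)*exp(-3*x) + C2*exp(-3*x)*sin(4*x).
For the particular solution try f_p = A0 + A1*x. Substituting and matching coefficients of each power of x gives A0 = -156/625, A1 = 1/25, so f_p = -156/625 + x/25.
General solution: f = -156/625 + x/25 + C1*cos(4*x)*exp(-3*x) + C2*exp(-3*x)*sin(4*x).
Apply the initial conditions: f(0) = -156/625 + C1 = 1 and f'(0) = 1/25 - 3*C1 + 4*C2 = -1. Solving gives C1 = 781/625, C2 = 1693/2500.

f = -156/625 + x/25 + 781*cos(4*x)*exp(-3*x)/625 + 1693*exp(-3*x)*sin(4*x)/2500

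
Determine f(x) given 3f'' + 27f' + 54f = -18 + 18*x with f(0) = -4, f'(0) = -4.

f = -1/2 - 76*exp(-3*x)/9 + x/3 + 89*exp(-6*x)/18

Divide through by 3: f'' + 9f' + 18f = -6 + 6*x.
Characteristic equation r² + 9r + 18 = 0 factors as (r + 3)(r + 6) = 0, so r = -3, -6.
Hence f_h = C1*exp(-3*x) + C2*exp(-6*x).
For the particular solution try f_p = A0 + A1*x. Substituting and matching coefficients of each power of x gives A0 = -1/2, A1 = 1/3, so f_p = -1/2 + x/3.
General solution: f = -1/2 + x/3 + C1*exp(-3*x) + C2*exp(-6*x).
Apply the initial conditions: f(0) = -1/2 + C1 + C2 = -4 and f'(0) = 1/3 - 6*C2 - 3*C1 = -4. Solving gives C1 = -76/9, C2 = 89/18.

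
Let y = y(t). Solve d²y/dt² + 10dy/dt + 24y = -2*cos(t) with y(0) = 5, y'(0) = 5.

Characteristic equation r² + 10r + 24 = 0 factors as (r + 4)(r + 6) = 0, so r = -4, -6.
Hence y_h = C1*exp(-4*t) + C2*exp(-6*t).
Try y_p = A*cos(t) + B*sin(t). Substituting and equating the coefficients of cos(t) and sin(t) gives A = -46/629, B = -20/629, so y_p = -46*cos(t)/629 - 20*sin(t)/629.
General solution: y = -46*cos(t)/629 - 20*sin(t)/629 + C1*exp(-4*t) + C2*exp(-6*t).
Apply the initial conditions: y(0) = -46/629 + C1 + C2 = 5 and y'(0) = -20/629 - 6*C2 - 4*C1 = 5. Solving gives C1 = 603/34, C2 = -937/74.

y = -937*exp(-6*t)/74 - 46*cos(t)/629 - 20*sin(t)/629 + 603*exp(-4*t)/34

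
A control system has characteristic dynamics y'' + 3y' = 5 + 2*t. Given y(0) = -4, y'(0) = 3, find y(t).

Characteristic equation r² + 3r = 0 factors as (r + 3)r = 0, so r = -3, 0.
Hence y_h = C1*exp(-3*t) + C2.
Since 0 is a characteristic root (multiplicity 1), multiply the polynomial trial by t: try y_p = t*(A0 + A1*t). Substituting and matching coefficients of each power of t gives A0 = 13/9, A1 = 1/3, so y_p = t^2/3 + 13*t/9.
General solution: y = C2 + t^2/3 + 13*t/9 + C1*exp(-3*t).
Apply the initial conditions: y(0) = C1 + C2 = -4 and y'(0) = 13/9 - 3*C1 = 3. Solving gives C1 = -14/27, C2 = -94/27.

y = -94/27 - 14*exp(-3*t)/27 + t**2/3 + 13*t/9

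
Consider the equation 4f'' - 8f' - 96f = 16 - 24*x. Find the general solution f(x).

Divide through by 4: f'' - 2f' - 24f = 4 - 6*x.
Characteristic equation r² - 2r - 24 = 0 factors as (r - 6)(r + 4) = 0, so r = 6, -4.
Hence f_h = C1*exp(6*x) + C2*exp(-4*x).
For the particular solution try f_p = A0 + A1*x. Substituting and matching coefficients of each power of x gives A0 = -3/16, A1 = 1/4, so f_p = -3/16 + x/4.

f = -3/16 + x/4 + C1*exp(6*x) + C2*exp(-4*x)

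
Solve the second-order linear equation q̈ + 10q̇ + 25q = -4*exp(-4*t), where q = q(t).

q = -4*exp(-4*t) + C1*exp(-5*t) + C2*t*exp(-5*t)

Characteristic equation r² + 10r + 25 = 0 has discriminant (10)² - 4·(25) = 0, so r = -5 is a repeated root.
Hence q_h = (C1 + C2*t)*exp(-5*t).
Try q_p = A*exp(-4*t). Substituting into the equation and dividing by exp(-4*t) gives A = -4, so q_p = -4*exp(-4*t).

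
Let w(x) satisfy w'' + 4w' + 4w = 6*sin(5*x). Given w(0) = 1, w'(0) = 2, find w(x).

Characteristic equation r² + 4r + 4 = 0 has discriminant (4)² - 4·(4) = 0, so r = -2 is a repeated root.
Hence w_h = (C1 + C2*x)*exp(-2*x).
Try w_p = A*cos(5*x) + B*sin(5*x). Substituting and equating the coefficients of cos(5x) and sin(5x) gives A = -120/841, B = -126/841, so w_p = -126*sin(5*x)/841 - 120*cos(5*x)/841.
General solution: w = -126*sin(5*x)/841 - 120*cos(5*x)/841 + C1*exp(-2*x) + C2*x*exp(-2*x).
Apply the initial conditions: w(0) = -120/841 + C1 = 1 and w'(0) = -630/841 + C2 - 2*C1 = 2. Solving gives C1 = 961/841, C2 = 146/29.

w = -126*sin(5*x)/841 - 120*cos(5*x)/841 + 961*exp(-2*x)/841 + 146*x*exp(-2*x)/29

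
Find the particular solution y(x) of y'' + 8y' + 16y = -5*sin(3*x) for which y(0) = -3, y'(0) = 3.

Characteristic equation r² + 8r + 16 = 0 has discriminant (8)² - 4·(16) = 0, so r = -4 is a repeated root.
Hence y_h = (C1 + C2*x)*exp(-4*x).
Try y_p = A*cos(3*x) + B*sin(3*x). Substituting and equating the coefficients of cos(3x) and sin(3x) gives A = 24/125, B = -7/125, so y_p = -7*sin(3*x)/125 + 24*cos(3*x)/125.
General solution: y = -7*sin(3*x)/125 + 24*cos(3*x)/125 + C1*exp(-4*x) + C2*x*exp(-4*x).
Apply the initial conditions: y(0) = 24/125 + C1 = -3 and y'(0) = -21/125 + C2 - 4*C1 = 3. Solving gives C1 = -399/125, C2 = -48/5.

y = -399*exp(-4*x)/125 - 7*sin(3*x)/125 + 24*cos(3*x)/125 - 48*x*exp(-4*x)/5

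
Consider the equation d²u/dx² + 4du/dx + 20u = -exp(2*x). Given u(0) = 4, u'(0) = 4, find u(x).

u = -exp(2*x)/32 + 97*exp(-2*x)*sin(4*x)/32 + 129*cos(4*x)*exp(-2*x)/32

Characteristic equation r² + 4r + 20 = 0 has discriminant (4)² - 4·(20) = -64 < 0, so r = -2 ± 4i.
Hence u_h = C1*cos(4*x)*exp(-2*x) + C2*exp(-2*x)*sin(4*x).
Try u_p = A*exp(2*x). Substituting into the equation and dividing by exp(2*x) gives A = -1/32, so u_p = -exp(2*x)/32.
General solution: u = -exp(2*x)/32 + C1*cos(4*x)*exp(-2*x) + C2*exp(-2*x)*sin(4*x).
Apply the initial conditions: u(0) = -1/32 + C1 = 4 and u'(0) = -1/16 - 2*C1 + 4*C2 = 4. Solving gives C1 = 129/32, C2 = 97/32.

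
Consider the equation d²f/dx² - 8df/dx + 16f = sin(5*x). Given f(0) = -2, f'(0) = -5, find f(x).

Characteristic equation r² - 8r + 16 = 0 has discriminant (-8)² - 4·(16) = 0, so r = 4 is a repeated root.
Hence f_h = (C1 + C2*x)*exp(4*x).
Try f_p = A*cos(5*x) + B*sin(5*x). Substituting and equating the coefficients of cos(5x) and sin(5x) gives A = 40/1681, B = -9/1681, so f_p = -9*sin(5*x)/1681 + 40*cos(5*x)/1681.
General solution: f = -9*sin(5*x)/1681 + 40*cos(5*x)/1681 + C1*exp(4*x) + C2*x*exp(4*x).
Apply the initial conditions: f(0) = 40/1681 + C1 = -2 and f'(0) = -45/1681 + C2 + 4*C1 = -5. Solving gives C1 = -3402/1681, C2 = 128/41.

f = -3402*exp(4*x)/1681 - 9*sin(5*x)/1681 + 40*cos(5*x)/1681 + 128*x*exp(4*x)/41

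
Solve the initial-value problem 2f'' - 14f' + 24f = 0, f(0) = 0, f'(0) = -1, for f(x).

Divide through by 2: f'' - 7f' + 12f = 0.
Characteristic equation r² - 7r + 12 = 0 factors as (r - 3)(r - 4) = 0, so r = 3, 4.
Hence f_h = C1*exp(3*x) + C2*exp(4*x).
Apply the initial conditions: f(0) = C1 + C2 = 0 and f'(0) = 3*C1 + 4*C2 = -1. Solving gives C1 = 1, C2 = -1.

f = -exp(4*x) + exp(3*x)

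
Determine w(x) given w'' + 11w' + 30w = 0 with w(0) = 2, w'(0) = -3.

Characteristic equation r² + 11r + 30 = 0 factors as (r + 6)(r + 5) = 0, so r = -6, -5.
Hence w_h = C1*exp(-6*x) + C2*exp(-5*x).
Apply the initial conditions: w(0) = C1 + C2 = 2 and w'(0) = -6*C1 - 5*C2 = -3. Solving gives C1 = -7, C2 = 9.

w = -7*exp(-6*x) + 9*exp(-5*x)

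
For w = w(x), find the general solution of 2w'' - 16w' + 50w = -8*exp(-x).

w = -2*exp(-x)/17 + C1*cos(3*x)*exp(4*x) + C2*exp(4*x)*sin(3*x)

Divide through by 2: w'' - 8w' + 25w = -4*exp(-x).
Characteristic equation r² - 8r + 25 = 0 has discriminant (-8)² - 4·(25) = -36 < 0, so r = 4 ± 3i.
Hence w_h = C1*cos(3*x)*exp(4*x) + C2*exp(4*x)*sin(3*x).
Try w_p = A*exp(-x). Substituting into the equation and dividing by exp(-x) gives A = -2/17, so w_p = -2*exp(-x)/17.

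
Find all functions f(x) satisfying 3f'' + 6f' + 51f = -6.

f = -2/17 + C1*cos(4*x)*exp(-x) + C2*exp(-x)*sin(4*x)

Divide through by 3: f'' + 2f' + 17f = -2.
Characteristic equation r² + 2r + 17 = 0 has discriminant (2)² - 4·(17) = -64 < 0, so r = -1 ± 4i.
Hence f_h = C1*cos(4*x)*exp(-x) + C2*exp(-x)*sin(4*x).
For the particular solution try f_p = A0. Substituting and matching coefficients of each power of x gives A0 = -2/17, so f_p = -2/17.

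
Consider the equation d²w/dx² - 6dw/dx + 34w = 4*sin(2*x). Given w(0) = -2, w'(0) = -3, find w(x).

Characteristic equation r² - 6r + 34 = 0 has discriminant (-6)² - 4·(34) = -100 < 0, so r = 3 ± 5i.
Hence w_h = C1*cos(5*x)*exp(3*x) + C2*exp(3*x)*sin(5*x).
Try w_p = A*cos(2*x) + B*sin(2*x). Substituting and equating the coefficients of cos(2x) and sin(2x) gives A = 4/87, B = 10/87, so w_p = 4*cos(2*x)/87 + 10*sin(2*x)/87.
General solution: w = 4*cos(2*x)/87 + 10*sin(2*x)/87 + C1*cos(5*x)*exp(3*x) + C2*exp(3*x)*sin(5*x).
Apply the initial conditions: w(0) = 4/87 + C1 = -2 and w'(0) = 20/87 + 3*C1 + 5*C2 = -3. Solving gives C1 = -178/87, C2 = 253/435.

w = 4*cos(2*x)/87 + 10*sin(2*x)/87 - 178*cos(5*x)*exp(3*x)/87 + 253*exp(3*x)*sin(5*x)/435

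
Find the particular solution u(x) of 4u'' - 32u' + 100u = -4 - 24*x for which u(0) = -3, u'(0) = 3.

Divide through by 4: u'' - 8u' + 25u = -1 - 6*x.
Characteristic equation r² - 8r + 25 = 0 has discriminant (-8)² - 4·(25) = -36 < 0, so r = 4 ± 3i.
Hence u_h = C1*cos(3*x)*exp(4*x) + C2*exp(4*x)*sin(3*x).
For the particular solution try u_p = A0 + A1*x. Substituting and matching coefficients of each power of x gives A0 = -73/625, A1 = -6/25, so u_p = -73/625 - 6*x/25.
General solution: u = -73/625 - 6*x/25 + C1*cos(3*x)*exp(4*x) + C2*exp(4*x)*sin(3*x).
Apply the initial conditions: u(0) = -73/625 + C1 = -3 and u'(0) = -6/25 + 3*C2 + 4*C1 = 3. Solving gives C1 = -1802/625, C2 = 9233/1875.

u = -73/625 - 6*x/25 - 1802*cos(3*x)*exp(4*x)/625 + 9233*exp(4*x)*sin(3*x)/1875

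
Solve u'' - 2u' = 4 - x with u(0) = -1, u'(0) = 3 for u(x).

u = -27/8 - 7*x/4 + x**2/4 + 19*exp(2*x)/8

Characteristic equation r² - 2r = 0 factors as (r - 2)r = 0, so r = 2, 0.
Hence u_h = C1*exp(2*x) + C2.
Since 0 is a characteristic root (multiplicity 1), multiply the polynomial trial by x: try u_p = x*(A0 + A1*x). Substituting and matching coefficients of each power of x gives A0 = -7/4, A1 = 1/4, so u_p = -7*x/4 + x^2/4.
General solution: u = C2 - 7*x/4 + x^2/4 + C1*exp(2*x).
Apply the initial conditions: u(0) = C1 + C2 = -1 and u'(0) = -7/4 + 2*C1 = 3. Solving gives C1 = 19/8, C2 = -27/8.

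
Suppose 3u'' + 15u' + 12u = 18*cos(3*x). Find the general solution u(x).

u = -3*cos(3*x)/25 + 9*sin(3*x)/25 + C1*exp(-4*x) + C2*exp(-x)

Divide through by 3: u'' + 5u' + 4u = 6*cos(3*x).
Characteristic equation r² + 5r + 4 = 0 factors as (r + 4)(r + 1) = 0, so r = -4, -1.
Hence u_h = C1*exp(-4*x) + C2*exp(-x).
Try u_p = A*cos(3*x) + B*sin(3*x). Substituting and equating the coefficients of cos(3x) and sin(3x) gives A = -3/25, B = 9/25, so u_p = -3*cos(3*x)/25 + 9*sin(3*x)/25.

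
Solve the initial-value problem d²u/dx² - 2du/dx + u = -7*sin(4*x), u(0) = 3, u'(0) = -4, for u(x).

Characteristic equation r² - 2r + 1 = 0 has discriminant (-2)² - 4·(1) = 0, so r = 1 is a repeated root.
Hence u_h = (C1 + C2*x)*exp(x).
Try u_p = A*cos(4*x) + B*sin(4*x). Substituting and equating the coefficients of cos(4x) and sin(4x) gives A = -56/289, B = 105/289, so u_p = -56*cos(4*x)/289 + 105*sin(4*x)/289.
General solution: u = -56*cos(4*x)/289 + 105*sin(4*x)/289 + C1*exp(x) + C2*x*exp(x).
Apply the initial conditions: u(0) = -56/289 + C1 = 3 and u'(0) = 420/289 + C1 + C2 = -4. Solving gives C1 = 923/289, C2 = -147/17.

u = -56*cos(4*x)/289 + 105*sin(4*x)/289 + 923*exp(x)/289 - 147*x*exp(x)/17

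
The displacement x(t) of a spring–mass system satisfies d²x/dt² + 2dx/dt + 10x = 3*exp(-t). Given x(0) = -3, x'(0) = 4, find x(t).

Characteristic equation r² + 2r + 10 = 0 has discriminant (2)² - 4·(10) = -36 < 0, so r = -1 ± 3i.
Hence x_h = C1*cos(3*t)*exp(-t) + C2*exp(-t)*sin(3*t).
Try x_p = A*exp(-t). Substituting into the equation and dividing by exp(-t) gives A = 1/3, so x_p = exp(-t)/3.
General solution: x = exp(-t)/3 + C1*cos(3*t)*exp(-t) + C2*exp(-t)*sin(3*t).
Apply the initial conditions: x(0) = 1/3 + C1 = -3 and x'(0) = -1/3 - C1 + 3*C2 = 4. Solving gives C1 = -10/3, C2 = 1/3.

x = exp(-t)/3 - 10*cos(3*t)*exp(-t)/3 + exp(-t)*sin(3*t)/3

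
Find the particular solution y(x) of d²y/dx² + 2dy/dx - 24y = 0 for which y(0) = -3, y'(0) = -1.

y = -19*exp(4*x)/10 - 11*exp(-6*x)/10

Characteristic equation r² + 2r - 24 = 0 factors as (r - 4)(r + 6) = 0, so r = 4, -6.
Hence y_h = C1*exp(4*x) + C2*exp(-6*x).
Apply the initial conditions: y(0) = C1 + C2 = -3 and y'(0) = -6*C2 + 4*C1 = -1. Solving gives C1 = -19/10, C2 = -11/10.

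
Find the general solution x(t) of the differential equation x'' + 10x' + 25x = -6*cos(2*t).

x = -126*cos(2*t)/841 - 120*sin(2*t)/841 + C1*exp(-5*t) + C2*t*exp(-5*t)

Characteristic equation r² + 10r + 25 = 0 has discriminant (10)² - 4·(25) = 0, so r = -5 is a repeated root.
Hence x_h = (C1 + C2*t)*exp(-5*t).
Try x_p = A*cos(2*t) + B*sin(2*t). Substituting and equating the coefficients of cos(2t) and sin(2t) gives A = -126/841, B = -120/841, so x_p = -126*cos(2*t)/841 - 120*sin(2*t)/841.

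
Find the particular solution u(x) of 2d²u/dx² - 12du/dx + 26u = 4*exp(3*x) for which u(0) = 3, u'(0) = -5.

u = exp(3*x)/2 - 7*exp(3*x)*sin(2*x) + 5*cos(2*x)*exp(3*x)/2

Divide through by 2: u'' - 6u' + 13u = 2*exp(3*x).
Characteristic equation r² - 6r + 13 = 0 has discriminant (-6)² - 4·(13) = -16 < 0, so r = 3 ± 2i.
Hence u_h = C1*cos(2*x)*exp(3*x) + C2*exp(3*x)*sin(2*x).
Try u_p = A*exp(3*x). Substituting into the equation and dividing by exp(3*x) gives A = 1/2, so u_p = exp(3*x)/2.
General solution: u = exp(3*x)/2 + C1*cos(2*x)*exp(3*x) + C2*exp(3*x)*sin(2*x).
Apply the initial conditions: u(0) = 1/2 + C1 = 3 and u'(0) = 3/2 + 2*C2 + 3*C1 = -5. Solving gives C1 = 5/2, C2 = -7.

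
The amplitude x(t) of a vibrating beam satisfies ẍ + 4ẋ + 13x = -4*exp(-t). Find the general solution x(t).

x = -2*exp(-t)/5 + C1*cos(3*t)*exp(-2*t) + C2*exp(-2*t)*sin(3*t)

Characteristic equation r² + 4r + 13 = 0 has discriminant (4)² - 4·(13) = -36 < 0, so r = -2 ± 3i.
Hence x_h = C1*cos(3*t)*exp(-2*t) + C2*exp(-2*t)*sin(3*t).
Try x_p = A*exp(-t). Substituting into the equation and dividing by exp(-t) gives A = -2/5, so x_p = -2*exp(-t)/5.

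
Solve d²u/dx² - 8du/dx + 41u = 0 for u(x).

Characteristic equation r² - 8r + 41 = 0 has discriminant (-8)² - 4·(41) = -100 < 0, so r = 4 ± 5i.
Hence u_h = C1*cos(5*x)*exp(4*x) + C2*exp(4*x)*sin(5*x).

u = C1*cos(5*x)*exp(4*x) + C2*exp(4*x)*sin(5*x)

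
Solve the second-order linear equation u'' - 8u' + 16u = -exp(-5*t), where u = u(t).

Characteristic equation r² - 8r + 16 = 0 has discriminant (-8)² - 4·(16) = 0, so r = 4 is a repeated root.
Hence u_h = (C1 + C2*t)*exp(4*t).
Try u_p = A*exp(-5*t). Substituting into the equation and dividing by exp(-5*t) gives A = -1/81, so u_p = -exp(-5*t)/81.

u = -exp(-5*t)/81 + C1*exp(4*t) + C2*t*exp(4*t)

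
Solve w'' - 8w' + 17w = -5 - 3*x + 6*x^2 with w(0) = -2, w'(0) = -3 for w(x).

w = -1289/4913 + 6*x**2/17 + 45*x/289 - 8537*cos(x)*exp(4*x)/4913 + 18644*exp(4*x)*sin(x)/4913

Characteristic equation r² - 8r + 17 = 0 has discriminant (-8)² - 4·(17) = -4 < 0, so r = 4 ± i.
Hence w_h = C1*cos(x)*exp(4*x) + C2*exp(4*x)*sin(x).
For the particular solution try w_p = A0 + A1*x + A2*x^2. Substituting and matching coefficients of each power of x gives A0 = -1289/4913, A1 = 45/289, A2 = 6/17, so w_p = -1289/4913 + 6*x^2/17 + 45*x/289.
General solution: w = -1289/4913 + 6*x^2/17 + 45*x/289 + C1*cos(x)*exp(4*x) + C2*exp(4*x)*sin(x).
Apply the initial conditions: w(0) = -1289/4913 + C1 = -2 and w'(0) = 45/289 + C2 + 4*C1 = -3. Solving gives C1 = -8537/4913, C2 = 18644/4913.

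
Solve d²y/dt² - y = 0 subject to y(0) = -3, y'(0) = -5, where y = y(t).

y = -4*exp(t) + exp(-t)

Characteristic equation r² - 1 = 0 factors as (r + 1)(r - 1) = 0, so r = -1, 1.
Hence y_h = C1*exp(-t) + C2*exp(t).
Apply the initial conditions: y(0) = C1 + C2 = -3 and y'(0) = C2 - C1 = -5. Solving gives C1 = 1, C2 = -4.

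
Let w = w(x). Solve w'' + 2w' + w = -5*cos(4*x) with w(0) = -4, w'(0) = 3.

Characteristic equation r² + 2r + 1 = 0 has discriminant (2)² - 4·(1) = 0, so r = -1 is a repeated root.
Hence w_h = (C1 + C2*x)*exp(-x).
Try w_p = A*cos(4*x) + B*sin(4*x). Substituting and equating the coefficients of cos(4x) and sin(4x) gives A = 75/289, B = -40/289, so w_p = -40*sin(4*x)/289 + 75*cos(4*x)/289.
General solution: w = -40*sin(4*x)/289 + 75*cos(4*x)/289 + C1*exp(-x) + C2*x*exp(-x).
Apply the initial conditions: w(0) = 75/289 + C1 = -4 and w'(0) = -160/289 + C2 - C1 = 3. Solving gives C1 = -1231/289, C2 = -12/17.

w = -1231*exp(-x)/289 - 40*sin(4*x)/289 + 75*cos(4*x)/289 - 12*x*exp(-x)/17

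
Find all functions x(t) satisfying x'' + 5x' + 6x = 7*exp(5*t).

Characteristic equation r² + 5r + 6 = 0 factors as (r + 2)(r + 3) = 0, so r = -2, -3.
Hence x_h = C1*exp(-2*t) + C2*exp(-3*t).
Try x_p = A*exp(5*t). Substituting into the equation and dividing by exp(5*t) gives A = 1/8, so x_p = exp(5*t)/8.

x = exp(5*t)/8 + C1*exp(-2*t) + C2*exp(-3*t)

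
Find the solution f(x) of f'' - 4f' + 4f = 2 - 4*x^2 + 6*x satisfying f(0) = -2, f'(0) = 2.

Characteristic equation r² - 4r + 4 = 0 has discriminant (-4)² - 4·(4) = 0, so r = 2 is a repeated root.
Hence f_h = (C1 + C2*x)*exp(2*x).
For the particular solution try f_p = A0 + A1*x + A2*x^2. Substituting and matching coefficients of each power of x gives A0 = 1/2, A1 = -1/2, A2 = -1, so f_p = 1/2 - x^2 - x/2.
General solution: f = 1/2 - x^2 - x/2 + C1*exp(2*x) + C2*x*exp(2*x).
Apply the initial conditions: f(0) = 1/2 + C1 = -2 and f'(0) = -1/2 + C2 + 2*C1 = 2. Solving gives C1 = -5/2, C2 = 15/2.

f = 1/2 - x**2 - 5*exp(2*x)/2 - x/2 + 15*x*exp(2*x)/2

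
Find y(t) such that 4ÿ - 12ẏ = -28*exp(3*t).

Divide through by 4: y'' - 3y' = -7*exp(3*t).
Characteristic equation r² - 3r = 0 factors as (r - 3)r = 0, so r = 3, 0.
Hence y_h = C1*exp(3*t) + C2.
Since exp(3*t) solves the homogeneous equation (r = 3 is a root of multiplicity 1), multiply the trial by t. Try y_p = A*t*exp(3*t). Substituting into the equation and dividing by exp(3*t) gives A = -7/3, so y_p = -7*t*exp(3*t)/3.

y = C2 + C1*exp(3*t) - 7*t*exp(3*t)/3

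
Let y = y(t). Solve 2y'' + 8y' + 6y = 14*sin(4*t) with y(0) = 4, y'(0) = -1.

y = -112*cos(4*t)/425 - 103*exp(-3*t)/50 - 91*sin(4*t)/425 + 215*exp(-t)/34

Divide through by 2: y'' + 4y' + 3y = 7*sin(4*t).
Characteristic equation r² + 4r + 3 = 0 factors as (r + 3)(r + 1) = 0, so r = -3, -1.
Hence y_h = C1*exp(-3*t) + C2*exp(-t).
Try y_p = A*cos(4*t) + B*sin(4*t). Substituting and equating the coefficients of cos(4t) and sin(4t) gives A = -112/425, B = -91/425, so y_p = -112*cos(4*t)/425 - 91*sin(4*t)/425.
General solution: y = -112*cos(4*t)/425 - 91*sin(4*t)/425 + C1*exp(-3*t) + C2*exp(-t).
Apply the initial conditions: y(0) = -112/425 + C1 + C2 = 4 and y'(0) = -364/425 - C2 - 3*C1 = -1. Solving gives C1 = -103/50, C2 = 215/34.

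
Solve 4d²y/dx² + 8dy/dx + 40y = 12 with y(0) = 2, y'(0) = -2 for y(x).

Divide through by 4: y'' + 2y' + 10y = 3.
Characteristic equation r² + 2r + 10 = 0 has discriminant (2)² - 4·(10) = -36 < 0, so r = -1 ± 3i.
Hence y_h = C1*cos(3*x)*exp(-x) + C2*exp(-x)*sin(3*x).
For the particular solution try y_p = A0. Substituting and matching coefficients of each power of x gives A0 = 3/10, so y_p = 3/10.
General solution: y = 3/10 + C1*cos(3*x)*exp(-x) + C2*exp(-x)*sin(3*x).
Apply the initial conditions: y(0) = 3/10 + C1 = 2 and y'(0) = -C1 + 3*C2 = -2. Solving gives C1 = 17/10, C2 = -1/10.

y = 3/10 - exp(-x)*sin(3*x)/10 + 17*cos(3*x)*exp(-x)/10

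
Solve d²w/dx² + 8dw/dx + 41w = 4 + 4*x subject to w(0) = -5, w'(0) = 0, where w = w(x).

Characteristic equation r² + 8r + 41 = 0 has discriminant (8)² - 4·(41) = -100 < 0, so r = -4 ± 5i.
Hence w_h = C1*cos(5*x)*exp(-4*x) + C2*exp(-4*x)*sin(5*x).
For the particular solution try w_p = A0 + A1*x. Substituting and matching coefficients of each power of x gives A0 = 132/1681, A1 = 4/41, so w_p = 132/1681 + 4*x/41.
General solution: w = 132/1681 + 4*x/41 + C1*cos(5*x)*exp(-4*x) + C2*exp(-4*x)*sin(5*x).
Apply the initial conditions: w(0) = 132/1681 + C1 = -5 and w'(0) = 4/41 - 4*C1 + 5*C2 = 0. Solving gives C1 = -8537/1681, C2 = -34312/8405.

w = 132/1681 + 4*x/41 - 34312*exp(-4*x)*sin(5*x)/8405 - 8537*cos(5*x)*exp(-4*x)/1681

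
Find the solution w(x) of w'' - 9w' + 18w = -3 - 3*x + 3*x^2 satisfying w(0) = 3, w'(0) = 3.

w = -5/27 - 59*exp(6*x)/27 + x**2/6 + 145*exp(3*x)/27

Characteristic equation r² - 9r + 18 = 0 factors as (r - 6)(r - 3) = 0, so r = 6, 3.
Hence w_h = C1*exp(6*x) + C2*exp(3*x).
For the particular solution try w_p = A0 + A1*x + A2*x^2. Substituting and matching coefficients of each power of x gives A0 = -5/27, A1 = 0, A2 = 1/6, so w_p = -5/27 + x^2/6.
General solution: w = -5/27 + x^2/6 + C1*exp(6*x) + C2*exp(3*x).
Apply the initial conditions: w(0) = -5/27 + C1 + C2 = 3 and w'(0) = 3*C2 + 6*C1 = 3. Solving gives C1 = -59/27, C2 = 145/27.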